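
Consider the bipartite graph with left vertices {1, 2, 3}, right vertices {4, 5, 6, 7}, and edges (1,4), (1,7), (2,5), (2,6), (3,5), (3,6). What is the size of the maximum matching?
3 (matching: (1,7), (2,6), (3,5); upper bound min(|L|,|R|) = min(3,4) = 3)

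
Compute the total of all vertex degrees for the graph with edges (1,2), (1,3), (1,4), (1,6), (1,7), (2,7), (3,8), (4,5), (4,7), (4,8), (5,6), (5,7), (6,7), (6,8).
28 (handshake: sum of degrees = 2|E| = 2 x 14 = 28)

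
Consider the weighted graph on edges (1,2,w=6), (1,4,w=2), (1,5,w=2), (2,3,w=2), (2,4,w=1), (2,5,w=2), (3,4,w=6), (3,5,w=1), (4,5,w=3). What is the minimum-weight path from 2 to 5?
2 (path: 2 -> 5; weights 2 = 2)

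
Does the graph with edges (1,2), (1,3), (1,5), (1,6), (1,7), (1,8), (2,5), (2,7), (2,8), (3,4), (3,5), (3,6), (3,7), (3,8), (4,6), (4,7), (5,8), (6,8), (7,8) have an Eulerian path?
Yes (the graph is connected and exactly 2 vertices have odd degree: {4, 7}; any Eulerian path must start and end at those)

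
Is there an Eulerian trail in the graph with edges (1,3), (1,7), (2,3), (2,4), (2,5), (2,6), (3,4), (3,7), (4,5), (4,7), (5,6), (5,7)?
Yes — and in fact it has an Eulerian circuit (the graph is connected and all 7 vertices have even degree)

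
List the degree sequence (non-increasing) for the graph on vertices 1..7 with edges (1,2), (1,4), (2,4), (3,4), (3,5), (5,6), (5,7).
[3, 3, 2, 2, 2, 1, 1] (degrees: deg(1)=2, deg(2)=2, deg(3)=2, deg(4)=3, deg(5)=3, deg(6)=1, deg(7)=1)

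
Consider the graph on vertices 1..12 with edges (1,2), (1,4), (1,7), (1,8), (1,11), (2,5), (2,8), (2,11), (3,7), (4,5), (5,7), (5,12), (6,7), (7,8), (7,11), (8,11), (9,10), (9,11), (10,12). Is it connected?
Yes (BFS from 1 visits [1, 2, 4, 7, 8, 11, 5, 3, 6, 9, 12, 10] — all 12 vertices reached)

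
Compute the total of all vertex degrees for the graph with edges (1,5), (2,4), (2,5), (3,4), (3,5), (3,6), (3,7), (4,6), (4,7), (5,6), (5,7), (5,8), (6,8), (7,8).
28 (handshake: sum of degrees = 2|E| = 2 x 14 = 28)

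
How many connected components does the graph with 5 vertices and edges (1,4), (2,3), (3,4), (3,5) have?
1 (components: {1, 2, 3, 4, 5})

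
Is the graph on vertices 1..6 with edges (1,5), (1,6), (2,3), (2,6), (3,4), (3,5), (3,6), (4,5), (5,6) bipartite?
No (odd cycle of length 3: 5 -> 1 -> 6 -> 5)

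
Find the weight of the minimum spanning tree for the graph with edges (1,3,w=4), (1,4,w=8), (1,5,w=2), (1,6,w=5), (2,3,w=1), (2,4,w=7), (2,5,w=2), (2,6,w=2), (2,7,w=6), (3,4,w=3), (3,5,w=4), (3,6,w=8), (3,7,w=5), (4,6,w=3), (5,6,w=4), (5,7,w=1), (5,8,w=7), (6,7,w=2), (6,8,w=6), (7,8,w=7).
17 (MST edges: (1,5,w=2), (2,3,w=1), (2,5,w=2), (2,6,w=2), (3,4,w=3), (5,7,w=1), (6,8,w=6); sum of weights 2 + 1 + 2 + 2 + 3 + 1 + 6 = 17)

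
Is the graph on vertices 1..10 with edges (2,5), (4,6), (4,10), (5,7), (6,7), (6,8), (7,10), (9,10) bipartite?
Yes. Partition: {1, 2, 3, 4, 7, 8, 9}, {5, 6, 10}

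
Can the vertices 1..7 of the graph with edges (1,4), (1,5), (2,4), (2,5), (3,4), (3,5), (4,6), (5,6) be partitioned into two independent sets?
Yes. Partition: {1, 2, 3, 6, 7}, {4, 5}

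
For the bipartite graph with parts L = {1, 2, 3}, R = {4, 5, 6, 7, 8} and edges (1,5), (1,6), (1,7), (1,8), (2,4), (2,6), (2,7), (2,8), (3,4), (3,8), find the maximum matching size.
3 (matching: (1,6), (2,7), (3,8); upper bound min(|L|,|R|) = min(3,5) = 3)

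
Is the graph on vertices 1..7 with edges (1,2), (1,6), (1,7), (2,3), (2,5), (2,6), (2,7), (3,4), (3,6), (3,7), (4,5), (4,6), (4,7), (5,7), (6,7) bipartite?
No (odd cycle of length 3: 7 -> 1 -> 2 -> 7)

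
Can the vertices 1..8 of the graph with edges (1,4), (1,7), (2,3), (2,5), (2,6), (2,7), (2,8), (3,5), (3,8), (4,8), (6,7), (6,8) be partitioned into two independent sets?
No (odd cycle of length 5: 2 -> 7 -> 1 -> 4 -> 8 -> 2)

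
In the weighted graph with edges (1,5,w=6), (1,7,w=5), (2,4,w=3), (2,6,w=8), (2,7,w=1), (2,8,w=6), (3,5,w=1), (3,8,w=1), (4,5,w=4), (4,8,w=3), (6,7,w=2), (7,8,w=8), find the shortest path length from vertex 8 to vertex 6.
9 (path: 8 -> 2 -> 7 -> 6; weights 6 + 1 + 2 = 9)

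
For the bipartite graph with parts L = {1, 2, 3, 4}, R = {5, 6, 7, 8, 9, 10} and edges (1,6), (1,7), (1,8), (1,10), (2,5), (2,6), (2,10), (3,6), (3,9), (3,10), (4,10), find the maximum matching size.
4 (matching: (1,8), (2,6), (3,9), (4,10); upper bound min(|L|,|R|) = min(4,6) = 4)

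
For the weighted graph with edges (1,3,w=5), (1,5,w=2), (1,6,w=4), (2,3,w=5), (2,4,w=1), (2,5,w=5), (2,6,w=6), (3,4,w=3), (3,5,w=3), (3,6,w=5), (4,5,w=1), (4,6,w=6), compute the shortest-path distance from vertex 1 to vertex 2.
4 (path: 1 -> 5 -> 4 -> 2; weights 2 + 1 + 1 = 4)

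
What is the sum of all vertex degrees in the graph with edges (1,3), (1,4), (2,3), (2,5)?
8 (handshake: sum of degrees = 2|E| = 2 x 4 = 8)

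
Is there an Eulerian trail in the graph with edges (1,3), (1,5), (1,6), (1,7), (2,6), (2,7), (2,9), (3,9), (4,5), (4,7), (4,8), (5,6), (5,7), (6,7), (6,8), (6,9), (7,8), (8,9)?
Yes (the graph is connected and exactly 2 vertices have odd degree: {2, 4}; any Eulerian path must start and end at those)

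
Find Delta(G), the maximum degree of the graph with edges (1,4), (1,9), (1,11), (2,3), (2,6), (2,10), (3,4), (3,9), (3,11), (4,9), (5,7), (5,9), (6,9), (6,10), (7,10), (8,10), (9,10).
6 (attained at vertex 9)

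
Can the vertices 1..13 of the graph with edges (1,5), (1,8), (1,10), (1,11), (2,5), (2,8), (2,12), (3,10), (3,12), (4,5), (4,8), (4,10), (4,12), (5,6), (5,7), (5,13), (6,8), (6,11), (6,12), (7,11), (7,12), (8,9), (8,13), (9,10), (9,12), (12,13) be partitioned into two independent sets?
Yes. Partition: {1, 2, 3, 4, 6, 7, 9, 13}, {5, 8, 10, 11, 12}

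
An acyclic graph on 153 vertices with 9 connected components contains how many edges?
144 (Each of the 9 component trees on V_i vertices has V_i - 1 edges; summing gives V - C = 153 - 9 = 144)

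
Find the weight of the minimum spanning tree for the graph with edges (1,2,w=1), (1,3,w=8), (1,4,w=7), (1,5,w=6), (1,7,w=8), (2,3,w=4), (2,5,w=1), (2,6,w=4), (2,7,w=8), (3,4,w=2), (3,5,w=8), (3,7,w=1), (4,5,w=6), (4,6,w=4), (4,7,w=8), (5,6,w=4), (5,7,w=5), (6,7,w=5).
13 (MST edges: (1,2,w=1), (2,3,w=4), (2,5,w=1), (2,6,w=4), (3,4,w=2), (3,7,w=1); sum of weights 1 + 4 + 1 + 4 + 2 + 1 = 13)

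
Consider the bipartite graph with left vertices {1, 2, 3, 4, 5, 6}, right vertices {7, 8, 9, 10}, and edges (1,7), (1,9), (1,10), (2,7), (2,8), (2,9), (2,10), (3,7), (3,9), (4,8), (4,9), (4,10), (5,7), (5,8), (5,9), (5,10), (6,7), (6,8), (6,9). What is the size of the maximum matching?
4 (matching: (1,10), (2,9), (3,7), (4,8); upper bound min(|L|,|R|) = min(6,4) = 4)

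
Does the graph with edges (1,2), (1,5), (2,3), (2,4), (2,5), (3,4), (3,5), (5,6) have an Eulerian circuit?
No (2 vertices have odd degree: {3, 6}; Eulerian circuit requires 0)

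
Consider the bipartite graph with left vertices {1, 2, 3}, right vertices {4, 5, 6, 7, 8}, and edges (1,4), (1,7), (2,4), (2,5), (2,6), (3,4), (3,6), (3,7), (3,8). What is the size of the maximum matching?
3 (matching: (1,7), (2,6), (3,8); upper bound min(|L|,|R|) = min(3,5) = 3)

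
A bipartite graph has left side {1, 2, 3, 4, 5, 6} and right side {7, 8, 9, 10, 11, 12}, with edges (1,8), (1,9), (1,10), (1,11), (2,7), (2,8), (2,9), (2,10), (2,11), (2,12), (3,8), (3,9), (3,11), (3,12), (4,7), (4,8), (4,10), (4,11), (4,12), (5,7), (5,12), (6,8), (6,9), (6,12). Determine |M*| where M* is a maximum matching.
6 (matching: (1,11), (2,12), (3,9), (4,10), (5,7), (6,8); upper bound min(|L|,|R|) = min(6,6) = 6)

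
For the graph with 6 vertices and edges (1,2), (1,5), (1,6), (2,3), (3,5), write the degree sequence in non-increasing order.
[3, 2, 2, 2, 1, 0] (degrees: deg(1)=3, deg(2)=2, deg(3)=2, deg(4)=0, deg(5)=2, deg(6)=1)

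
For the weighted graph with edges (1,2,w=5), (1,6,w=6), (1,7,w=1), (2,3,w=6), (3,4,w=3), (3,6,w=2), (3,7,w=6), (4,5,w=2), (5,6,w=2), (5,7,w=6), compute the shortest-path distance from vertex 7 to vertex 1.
1 (path: 7 -> 1; weights 1 = 1)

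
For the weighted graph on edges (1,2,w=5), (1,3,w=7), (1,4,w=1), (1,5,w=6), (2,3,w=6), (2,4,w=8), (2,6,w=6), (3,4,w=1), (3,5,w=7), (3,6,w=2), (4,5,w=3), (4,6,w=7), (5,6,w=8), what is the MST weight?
12 (MST edges: (1,2,w=5), (1,4,w=1), (3,4,w=1), (3,6,w=2), (4,5,w=3); sum of weights 5 + 1 + 1 + 2 + 3 = 12)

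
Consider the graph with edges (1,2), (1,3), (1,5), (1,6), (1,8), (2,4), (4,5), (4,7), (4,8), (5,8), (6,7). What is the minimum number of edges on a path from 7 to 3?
3 (path: 7 -> 6 -> 1 -> 3, 3 edges)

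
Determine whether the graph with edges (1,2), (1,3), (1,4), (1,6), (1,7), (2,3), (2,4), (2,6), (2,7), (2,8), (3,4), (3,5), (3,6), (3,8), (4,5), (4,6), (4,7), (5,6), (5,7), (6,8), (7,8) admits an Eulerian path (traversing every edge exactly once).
Yes (the graph is connected and exactly 2 vertices have odd degree: {1, 7}; any Eulerian path must start and end at those)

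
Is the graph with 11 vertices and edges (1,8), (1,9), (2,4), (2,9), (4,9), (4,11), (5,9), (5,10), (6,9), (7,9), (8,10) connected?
No, it has 2 components: {1, 2, 4, 5, 6, 7, 8, 9, 10, 11}, {3}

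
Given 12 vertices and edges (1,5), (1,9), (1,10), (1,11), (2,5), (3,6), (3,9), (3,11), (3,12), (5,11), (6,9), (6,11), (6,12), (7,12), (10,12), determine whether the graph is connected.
No, it has 3 components: {1, 2, 3, 5, 6, 7, 9, 10, 11, 12}, {4}, {8}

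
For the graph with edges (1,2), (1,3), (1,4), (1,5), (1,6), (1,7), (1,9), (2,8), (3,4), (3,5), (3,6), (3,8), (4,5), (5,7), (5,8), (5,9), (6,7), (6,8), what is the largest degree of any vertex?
7 (attained at vertex 1)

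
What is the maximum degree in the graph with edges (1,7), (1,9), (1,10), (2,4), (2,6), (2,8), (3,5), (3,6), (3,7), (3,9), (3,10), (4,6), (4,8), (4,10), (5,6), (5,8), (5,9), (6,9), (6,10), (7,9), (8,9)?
6 (attained at vertices 6, 9)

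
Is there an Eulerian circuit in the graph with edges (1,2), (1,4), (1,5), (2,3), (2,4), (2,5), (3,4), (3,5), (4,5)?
No (2 vertices have odd degree: {1, 3}; Eulerian circuit requires 0)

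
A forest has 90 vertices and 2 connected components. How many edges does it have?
88 (Each of the 2 component trees on V_i vertices has V_i - 1 edges; summing gives V - C = 90 - 2 = 88)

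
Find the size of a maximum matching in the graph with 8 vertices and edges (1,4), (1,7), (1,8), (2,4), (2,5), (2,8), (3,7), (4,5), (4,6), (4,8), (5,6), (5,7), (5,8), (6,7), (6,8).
4 (matching: (1,4), (2,8), (3,7), (5,6); upper bound floor(n/2) = floor(8/2) = 4)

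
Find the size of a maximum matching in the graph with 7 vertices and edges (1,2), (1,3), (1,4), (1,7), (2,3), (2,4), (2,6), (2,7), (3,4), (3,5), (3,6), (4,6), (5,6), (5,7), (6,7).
3 (matching: (2,4), (3,6), (5,7); upper bound floor(n/2) = floor(7/2) = 3)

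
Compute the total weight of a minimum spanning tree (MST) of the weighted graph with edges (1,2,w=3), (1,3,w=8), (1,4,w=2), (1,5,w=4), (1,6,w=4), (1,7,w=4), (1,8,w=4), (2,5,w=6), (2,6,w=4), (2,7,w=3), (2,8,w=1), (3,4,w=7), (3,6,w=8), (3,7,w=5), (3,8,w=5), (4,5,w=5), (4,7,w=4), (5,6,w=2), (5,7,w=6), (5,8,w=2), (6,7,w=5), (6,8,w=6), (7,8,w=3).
18 (MST edges: (1,2,w=3), (1,4,w=2), (2,7,w=3), (2,8,w=1), (3,7,w=5), (5,6,w=2), (5,8,w=2); sum of weights 3 + 2 + 3 + 1 + 5 + 2 + 2 = 18)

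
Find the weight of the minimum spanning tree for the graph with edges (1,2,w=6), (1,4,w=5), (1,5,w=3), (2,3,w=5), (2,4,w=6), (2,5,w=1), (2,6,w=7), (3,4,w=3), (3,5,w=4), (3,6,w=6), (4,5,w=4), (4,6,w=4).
15 (MST edges: (1,5,w=3), (2,5,w=1), (3,4,w=3), (3,5,w=4), (4,6,w=4); sum of weights 3 + 1 + 3 + 4 + 4 = 15)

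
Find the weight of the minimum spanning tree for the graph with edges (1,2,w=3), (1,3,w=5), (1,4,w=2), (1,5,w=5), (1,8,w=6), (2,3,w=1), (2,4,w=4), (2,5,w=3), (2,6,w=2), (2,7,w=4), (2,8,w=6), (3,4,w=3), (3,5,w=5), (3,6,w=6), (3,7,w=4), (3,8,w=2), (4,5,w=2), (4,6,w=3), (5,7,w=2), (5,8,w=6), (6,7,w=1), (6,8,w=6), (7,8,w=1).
11 (MST edges: (1,4,w=2), (2,3,w=1), (2,6,w=2), (4,5,w=2), (5,7,w=2), (6,7,w=1), (7,8,w=1); sum of weights 2 + 1 + 2 + 2 + 2 + 1 + 1 = 11)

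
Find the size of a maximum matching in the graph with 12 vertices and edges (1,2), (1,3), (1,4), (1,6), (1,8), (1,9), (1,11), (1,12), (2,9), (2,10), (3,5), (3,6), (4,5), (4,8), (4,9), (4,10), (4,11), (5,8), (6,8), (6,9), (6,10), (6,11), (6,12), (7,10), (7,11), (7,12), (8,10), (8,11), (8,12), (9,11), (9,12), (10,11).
6 (matching: (1,2), (3,6), (4,5), (7,10), (8,11), (9,12); upper bound floor(n/2) = floor(12/2) = 6)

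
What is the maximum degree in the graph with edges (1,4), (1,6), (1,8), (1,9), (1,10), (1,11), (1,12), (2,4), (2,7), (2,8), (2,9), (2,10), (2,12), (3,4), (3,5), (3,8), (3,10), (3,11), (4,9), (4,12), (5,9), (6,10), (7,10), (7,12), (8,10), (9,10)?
7 (attained at vertices 1, 10)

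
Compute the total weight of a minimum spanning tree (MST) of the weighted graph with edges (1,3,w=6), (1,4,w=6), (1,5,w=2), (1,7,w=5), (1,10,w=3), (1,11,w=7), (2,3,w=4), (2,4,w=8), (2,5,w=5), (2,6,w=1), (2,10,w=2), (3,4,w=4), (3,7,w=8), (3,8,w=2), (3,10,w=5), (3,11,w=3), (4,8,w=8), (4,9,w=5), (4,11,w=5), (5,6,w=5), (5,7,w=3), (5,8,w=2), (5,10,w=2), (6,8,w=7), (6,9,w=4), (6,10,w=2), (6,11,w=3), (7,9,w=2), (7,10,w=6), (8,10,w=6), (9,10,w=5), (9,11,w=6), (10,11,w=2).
22 (MST edges: (1,5,w=2), (2,6,w=1), (2,10,w=2), (3,4,w=4), (3,8,w=2), (5,7,w=3), (5,8,w=2), (5,10,w=2), (7,9,w=2), (10,11,w=2); sum of weights 2 + 1 + 2 + 4 + 2 + 3 + 2 + 2 + 2 + 2 = 22)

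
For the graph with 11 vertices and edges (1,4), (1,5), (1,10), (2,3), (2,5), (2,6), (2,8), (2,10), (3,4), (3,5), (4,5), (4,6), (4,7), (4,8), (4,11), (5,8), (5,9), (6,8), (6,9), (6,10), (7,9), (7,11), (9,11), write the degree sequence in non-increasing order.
[7, 6, 5, 5, 4, 4, 3, 3, 3, 3, 3] (degrees: deg(1)=3, deg(2)=5, deg(3)=3, deg(4)=7, deg(5)=6, deg(6)=5, deg(7)=3, deg(8)=4, deg(9)=4, deg(10)=3, deg(11)=3)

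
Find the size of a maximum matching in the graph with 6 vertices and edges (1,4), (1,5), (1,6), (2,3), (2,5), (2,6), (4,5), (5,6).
3 (matching: (1,6), (2,3), (4,5); upper bound floor(n/2) = floor(6/2) = 3)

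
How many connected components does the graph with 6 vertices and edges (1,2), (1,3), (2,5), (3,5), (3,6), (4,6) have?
1 (components: {1, 2, 3, 4, 5, 6})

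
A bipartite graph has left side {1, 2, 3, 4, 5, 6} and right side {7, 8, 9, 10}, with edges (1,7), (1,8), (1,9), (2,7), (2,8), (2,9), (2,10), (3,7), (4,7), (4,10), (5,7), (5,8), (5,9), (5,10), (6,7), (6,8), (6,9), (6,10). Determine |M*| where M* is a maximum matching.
4 (matching: (1,9), (2,10), (3,7), (5,8); upper bound min(|L|,|R|) = min(6,4) = 4)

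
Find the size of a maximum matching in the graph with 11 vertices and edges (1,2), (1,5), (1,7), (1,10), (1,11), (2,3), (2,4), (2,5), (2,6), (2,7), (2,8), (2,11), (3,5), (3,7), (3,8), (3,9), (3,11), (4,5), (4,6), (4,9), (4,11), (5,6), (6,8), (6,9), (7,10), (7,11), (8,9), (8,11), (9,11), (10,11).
5 (matching: (1,5), (2,8), (3,9), (4,11), (7,10); upper bound floor(n/2) = floor(11/2) = 5)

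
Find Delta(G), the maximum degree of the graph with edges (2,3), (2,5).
2 (attained at vertex 2)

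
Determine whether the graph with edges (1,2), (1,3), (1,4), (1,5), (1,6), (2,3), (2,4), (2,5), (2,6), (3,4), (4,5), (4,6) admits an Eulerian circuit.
No (6 vertices have odd degree: {1, 2, 3, 4, 5, 6}; Eulerian circuit requires 0)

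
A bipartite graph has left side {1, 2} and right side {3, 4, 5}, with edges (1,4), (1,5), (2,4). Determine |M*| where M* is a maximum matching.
2 (matching: (1,5), (2,4); upper bound min(|L|,|R|) = min(2,3) = 2)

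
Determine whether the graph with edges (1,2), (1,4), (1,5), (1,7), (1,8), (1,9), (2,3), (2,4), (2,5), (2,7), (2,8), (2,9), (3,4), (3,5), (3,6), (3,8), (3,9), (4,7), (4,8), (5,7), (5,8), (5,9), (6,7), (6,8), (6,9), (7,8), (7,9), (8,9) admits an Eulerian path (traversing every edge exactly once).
No (4 vertices have odd degree: {2, 4, 7, 9}; Eulerian path requires 0 or 2)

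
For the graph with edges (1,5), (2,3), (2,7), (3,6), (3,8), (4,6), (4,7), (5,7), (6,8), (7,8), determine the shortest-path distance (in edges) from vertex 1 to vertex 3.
4 (path: 1 -> 5 -> 7 -> 2 -> 3, 4 edges)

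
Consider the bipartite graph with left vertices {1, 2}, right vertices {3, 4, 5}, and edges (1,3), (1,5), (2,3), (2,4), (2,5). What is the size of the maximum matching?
2 (matching: (1,5), (2,4); upper bound min(|L|,|R|) = min(2,3) = 2)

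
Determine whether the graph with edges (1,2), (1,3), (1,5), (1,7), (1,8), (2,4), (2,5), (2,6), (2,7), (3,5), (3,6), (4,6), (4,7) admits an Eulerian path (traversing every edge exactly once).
No (8 vertices have odd degree: {1, 2, 3, 4, 5, 6, 7, 8}; Eulerian path requires 0 or 2)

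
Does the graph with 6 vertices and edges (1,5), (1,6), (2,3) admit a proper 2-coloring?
Yes. Partition: {1, 2, 4}, {3, 5, 6}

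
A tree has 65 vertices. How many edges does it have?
64 (A tree on V vertices has V - 1 edges, so 65 - 1 = 64)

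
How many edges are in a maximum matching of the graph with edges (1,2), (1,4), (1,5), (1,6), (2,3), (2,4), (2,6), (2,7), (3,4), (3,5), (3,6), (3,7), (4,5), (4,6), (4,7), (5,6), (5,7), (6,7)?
3 (matching: (1,6), (3,5), (4,7); upper bound floor(n/2) = floor(7/2) = 3)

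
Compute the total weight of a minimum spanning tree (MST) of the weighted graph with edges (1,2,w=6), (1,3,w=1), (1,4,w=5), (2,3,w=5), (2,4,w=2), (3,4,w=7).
8 (MST edges: (1,3,w=1), (1,4,w=5), (2,4,w=2); sum of weights 1 + 5 + 2 = 8)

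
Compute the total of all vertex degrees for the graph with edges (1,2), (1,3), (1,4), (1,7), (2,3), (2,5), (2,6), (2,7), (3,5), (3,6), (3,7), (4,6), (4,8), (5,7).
28 (handshake: sum of degrees = 2|E| = 2 x 14 = 28)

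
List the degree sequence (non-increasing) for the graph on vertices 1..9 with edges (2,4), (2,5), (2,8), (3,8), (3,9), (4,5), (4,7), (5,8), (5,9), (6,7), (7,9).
[4, 3, 3, 3, 3, 3, 2, 1, 0] (degrees: deg(1)=0, deg(2)=3, deg(3)=2, deg(4)=3, deg(5)=4, deg(6)=1, deg(7)=3, deg(8)=3, deg(9)=3)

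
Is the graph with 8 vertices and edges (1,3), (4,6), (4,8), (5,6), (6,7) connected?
No, it has 3 components: {1, 3}, {2}, {4, 5, 6, 7, 8}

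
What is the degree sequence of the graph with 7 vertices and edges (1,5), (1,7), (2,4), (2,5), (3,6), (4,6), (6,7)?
[3, 2, 2, 2, 2, 2, 1] (degrees: deg(1)=2, deg(2)=2, deg(3)=1, deg(4)=2, deg(5)=2, deg(6)=3, deg(7)=2)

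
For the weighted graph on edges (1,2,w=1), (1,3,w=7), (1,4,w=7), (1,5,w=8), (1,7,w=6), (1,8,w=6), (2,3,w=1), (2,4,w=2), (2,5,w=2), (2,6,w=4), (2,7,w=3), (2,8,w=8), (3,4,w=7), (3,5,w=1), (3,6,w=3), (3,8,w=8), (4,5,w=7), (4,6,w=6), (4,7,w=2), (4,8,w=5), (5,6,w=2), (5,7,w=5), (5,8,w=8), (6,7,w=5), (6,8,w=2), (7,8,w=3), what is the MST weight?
11 (MST edges: (1,2,w=1), (2,3,w=1), (2,4,w=2), (3,5,w=1), (4,7,w=2), (5,6,w=2), (6,8,w=2); sum of weights 1 + 1 + 2 + 1 + 2 + 2 + 2 = 11)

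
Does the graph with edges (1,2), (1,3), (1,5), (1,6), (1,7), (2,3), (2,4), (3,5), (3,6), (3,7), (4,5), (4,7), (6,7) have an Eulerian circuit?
No (6 vertices have odd degree: {1, 2, 3, 4, 5, 6}; Eulerian circuit requires 0)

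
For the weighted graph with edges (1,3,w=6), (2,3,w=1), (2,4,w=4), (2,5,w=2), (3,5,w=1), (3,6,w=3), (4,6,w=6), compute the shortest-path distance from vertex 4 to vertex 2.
4 (path: 4 -> 2; weights 4 = 4)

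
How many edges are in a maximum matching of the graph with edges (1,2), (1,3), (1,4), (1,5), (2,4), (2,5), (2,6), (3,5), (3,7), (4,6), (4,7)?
3 (matching: (1,5), (3,7), (4,6); upper bound floor(n/2) = floor(7/2) = 3)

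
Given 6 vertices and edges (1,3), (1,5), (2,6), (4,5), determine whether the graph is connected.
No, it has 2 components: {1, 3, 4, 5}, {2, 6}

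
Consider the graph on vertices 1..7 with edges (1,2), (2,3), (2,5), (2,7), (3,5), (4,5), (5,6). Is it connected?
Yes (BFS from 1 visits [1, 2, 3, 5, 7, 4, 6] — all 7 vertices reached)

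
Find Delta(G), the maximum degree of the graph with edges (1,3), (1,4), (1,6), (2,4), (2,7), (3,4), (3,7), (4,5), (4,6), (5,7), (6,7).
5 (attained at vertex 4)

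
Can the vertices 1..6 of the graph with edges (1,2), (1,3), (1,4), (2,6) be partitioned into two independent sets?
Yes. Partition: {1, 5, 6}, {2, 3, 4}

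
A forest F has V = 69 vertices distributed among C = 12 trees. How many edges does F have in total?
57 (Each of the 12 component trees on V_i vertices has V_i - 1 edges; summing gives V - C = 69 - 12 = 57)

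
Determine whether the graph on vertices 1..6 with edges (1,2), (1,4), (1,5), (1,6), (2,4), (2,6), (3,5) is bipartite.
No (odd cycle of length 3: 6 -> 1 -> 2 -> 6)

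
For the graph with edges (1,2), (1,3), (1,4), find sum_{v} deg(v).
6 (handshake: sum of degrees = 2|E| = 2 x 3 = 6)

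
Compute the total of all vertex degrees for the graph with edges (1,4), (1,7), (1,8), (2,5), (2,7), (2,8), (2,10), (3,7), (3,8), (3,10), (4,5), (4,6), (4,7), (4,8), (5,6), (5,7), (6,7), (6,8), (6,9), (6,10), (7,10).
42 (handshake: sum of degrees = 2|E| = 2 x 21 = 42)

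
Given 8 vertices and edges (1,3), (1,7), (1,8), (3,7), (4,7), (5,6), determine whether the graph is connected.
No, it has 3 components: {1, 3, 4, 7, 8}, {2}, {5, 6}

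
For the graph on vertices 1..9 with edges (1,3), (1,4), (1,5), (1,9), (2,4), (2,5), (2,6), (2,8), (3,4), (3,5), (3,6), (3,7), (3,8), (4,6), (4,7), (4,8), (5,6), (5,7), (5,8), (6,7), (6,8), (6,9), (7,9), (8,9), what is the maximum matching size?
4 (matching: (1,5), (2,6), (3,7), (8,9); upper bound floor(n/2) = floor(9/2) = 4)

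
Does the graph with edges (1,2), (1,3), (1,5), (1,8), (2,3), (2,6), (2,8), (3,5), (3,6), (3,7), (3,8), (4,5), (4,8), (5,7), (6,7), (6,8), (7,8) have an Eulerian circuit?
Yes (the graph is connected and all 8 vertices have even degree)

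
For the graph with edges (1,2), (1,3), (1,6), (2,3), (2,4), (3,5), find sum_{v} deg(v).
12 (handshake: sum of degrees = 2|E| = 2 x 6 = 12)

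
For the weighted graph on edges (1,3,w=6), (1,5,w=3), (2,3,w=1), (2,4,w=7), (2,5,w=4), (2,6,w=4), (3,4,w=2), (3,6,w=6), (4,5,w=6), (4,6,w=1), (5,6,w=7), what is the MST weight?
11 (MST edges: (1,5,w=3), (2,3,w=1), (2,5,w=4), (3,4,w=2), (4,6,w=1); sum of weights 3 + 1 + 4 + 2 + 1 = 11)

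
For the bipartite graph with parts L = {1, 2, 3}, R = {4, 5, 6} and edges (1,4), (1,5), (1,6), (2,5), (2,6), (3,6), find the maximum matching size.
3 (matching: (1,4), (2,5), (3,6); upper bound min(|L|,|R|) = min(3,3) = 3)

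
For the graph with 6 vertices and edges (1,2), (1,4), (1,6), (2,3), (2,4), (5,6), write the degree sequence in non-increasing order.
[3, 3, 2, 2, 1, 1] (degrees: deg(1)=3, deg(2)=3, deg(3)=1, deg(4)=2, deg(5)=1, deg(6)=2)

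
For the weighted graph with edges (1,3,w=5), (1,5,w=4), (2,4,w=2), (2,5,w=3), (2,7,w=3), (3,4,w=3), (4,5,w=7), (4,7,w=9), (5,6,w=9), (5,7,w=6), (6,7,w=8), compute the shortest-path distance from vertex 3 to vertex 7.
8 (path: 3 -> 4 -> 2 -> 7; weights 3 + 2 + 3 = 8)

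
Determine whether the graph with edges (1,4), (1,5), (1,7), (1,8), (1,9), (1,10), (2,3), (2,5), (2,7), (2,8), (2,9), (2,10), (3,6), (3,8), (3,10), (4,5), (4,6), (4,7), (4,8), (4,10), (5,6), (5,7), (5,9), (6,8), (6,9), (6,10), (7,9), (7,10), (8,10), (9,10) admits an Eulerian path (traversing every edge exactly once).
Yes — and in fact it has an Eulerian circuit (the graph is connected and all 10 vertices have even degree)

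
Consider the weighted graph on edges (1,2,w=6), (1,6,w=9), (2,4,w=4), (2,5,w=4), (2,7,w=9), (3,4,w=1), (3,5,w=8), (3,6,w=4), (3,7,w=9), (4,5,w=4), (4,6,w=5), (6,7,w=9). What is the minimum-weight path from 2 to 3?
5 (path: 2 -> 4 -> 3; weights 4 + 1 = 5)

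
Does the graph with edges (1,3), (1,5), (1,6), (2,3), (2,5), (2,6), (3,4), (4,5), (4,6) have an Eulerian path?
No (6 vertices have odd degree: {1, 2, 3, 4, 5, 6}; Eulerian path requires 0 or 2)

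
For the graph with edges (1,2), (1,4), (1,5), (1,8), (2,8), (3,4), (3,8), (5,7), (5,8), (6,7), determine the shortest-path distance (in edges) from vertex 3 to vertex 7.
3 (path: 3 -> 8 -> 5 -> 7, 3 edges)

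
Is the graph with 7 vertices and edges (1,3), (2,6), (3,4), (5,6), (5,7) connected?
No, it has 2 components: {1, 3, 4}, {2, 5, 6, 7}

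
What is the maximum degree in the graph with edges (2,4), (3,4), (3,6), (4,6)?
3 (attained at vertex 4)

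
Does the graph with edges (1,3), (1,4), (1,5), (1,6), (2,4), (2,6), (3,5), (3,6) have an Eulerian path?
Yes (the graph is connected and exactly 2 vertices have odd degree: {3, 6}; any Eulerian path must start and end at those)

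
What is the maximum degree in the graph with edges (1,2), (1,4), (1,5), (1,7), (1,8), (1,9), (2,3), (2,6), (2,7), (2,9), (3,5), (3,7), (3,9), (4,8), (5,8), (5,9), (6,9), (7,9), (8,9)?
7 (attained at vertex 9)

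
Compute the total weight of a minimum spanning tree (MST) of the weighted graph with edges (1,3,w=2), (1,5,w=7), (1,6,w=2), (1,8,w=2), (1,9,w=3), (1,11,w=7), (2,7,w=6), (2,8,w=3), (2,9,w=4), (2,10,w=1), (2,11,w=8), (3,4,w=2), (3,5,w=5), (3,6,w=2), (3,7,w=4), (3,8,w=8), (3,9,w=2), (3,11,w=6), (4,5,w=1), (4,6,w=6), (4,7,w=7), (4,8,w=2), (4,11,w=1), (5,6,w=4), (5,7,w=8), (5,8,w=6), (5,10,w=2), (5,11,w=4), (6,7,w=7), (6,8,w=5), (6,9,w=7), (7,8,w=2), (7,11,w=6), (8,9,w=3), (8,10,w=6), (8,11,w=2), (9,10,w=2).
17 (MST edges: (1,3,w=2), (1,6,w=2), (1,8,w=2), (2,10,w=1), (3,4,w=2), (3,9,w=2), (4,5,w=1), (4,11,w=1), (5,10,w=2), (7,8,w=2); sum of weights 2 + 2 + 2 + 1 + 2 + 2 + 1 + 1 + 2 + 2 = 17)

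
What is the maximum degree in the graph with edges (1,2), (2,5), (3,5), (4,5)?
3 (attained at vertex 5)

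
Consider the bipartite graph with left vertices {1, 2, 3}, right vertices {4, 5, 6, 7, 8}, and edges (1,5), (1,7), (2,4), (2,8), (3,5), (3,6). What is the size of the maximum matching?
3 (matching: (1,7), (2,8), (3,6); upper bound min(|L|,|R|) = min(3,5) = 3)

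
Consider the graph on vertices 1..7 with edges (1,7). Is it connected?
No, it has 6 components: {1, 7}, {2}, {3}, {4}, {5}, {6}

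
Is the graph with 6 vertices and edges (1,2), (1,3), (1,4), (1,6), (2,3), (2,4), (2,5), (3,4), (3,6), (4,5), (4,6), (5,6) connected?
Yes (BFS from 1 visits [1, 2, 3, 4, 6, 5] — all 6 vertices reached)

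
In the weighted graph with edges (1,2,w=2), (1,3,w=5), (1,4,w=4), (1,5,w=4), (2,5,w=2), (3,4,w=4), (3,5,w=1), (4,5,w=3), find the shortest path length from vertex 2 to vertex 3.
3 (path: 2 -> 5 -> 3; weights 2 + 1 = 3)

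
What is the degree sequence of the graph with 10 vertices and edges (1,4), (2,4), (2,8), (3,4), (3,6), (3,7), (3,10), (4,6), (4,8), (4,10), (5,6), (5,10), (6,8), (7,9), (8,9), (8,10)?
[6, 5, 4, 4, 4, 2, 2, 2, 2, 1] (degrees: deg(1)=1, deg(2)=2, deg(3)=4, deg(4)=6, deg(5)=2, deg(6)=4, deg(7)=2, deg(8)=5, deg(9)=2, deg(10)=4)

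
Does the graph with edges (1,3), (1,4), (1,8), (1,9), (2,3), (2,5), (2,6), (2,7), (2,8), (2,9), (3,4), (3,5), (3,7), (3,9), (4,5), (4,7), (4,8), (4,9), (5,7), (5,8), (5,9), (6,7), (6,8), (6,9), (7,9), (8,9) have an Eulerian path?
Yes — and in fact it has an Eulerian circuit (the graph is connected and all 9 vertices have even degree)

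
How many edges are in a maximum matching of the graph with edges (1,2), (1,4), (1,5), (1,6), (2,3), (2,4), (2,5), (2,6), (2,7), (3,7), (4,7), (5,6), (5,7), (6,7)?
3 (matching: (1,4), (2,5), (6,7); upper bound floor(n/2) = floor(7/2) = 3)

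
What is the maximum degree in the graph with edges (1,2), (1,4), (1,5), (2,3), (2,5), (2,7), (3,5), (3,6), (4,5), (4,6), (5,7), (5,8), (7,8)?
6 (attained at vertex 5)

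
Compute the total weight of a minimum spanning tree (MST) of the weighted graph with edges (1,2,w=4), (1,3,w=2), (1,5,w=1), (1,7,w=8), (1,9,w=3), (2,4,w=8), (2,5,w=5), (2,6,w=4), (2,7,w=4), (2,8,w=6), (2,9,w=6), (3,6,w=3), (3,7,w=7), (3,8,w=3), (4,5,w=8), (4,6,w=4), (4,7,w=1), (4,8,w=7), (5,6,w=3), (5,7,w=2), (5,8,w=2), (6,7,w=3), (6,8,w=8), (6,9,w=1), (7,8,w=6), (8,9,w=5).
16 (MST edges: (1,2,w=4), (1,3,w=2), (1,5,w=1), (1,9,w=3), (4,7,w=1), (5,7,w=2), (5,8,w=2), (6,9,w=1); sum of weights 4 + 2 + 1 + 3 + 1 + 2 + 2 + 1 = 16)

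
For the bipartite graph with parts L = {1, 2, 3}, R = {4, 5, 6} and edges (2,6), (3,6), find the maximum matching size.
1 (matching: (2,6); upper bound min(|L|,|R|) = min(3,3) = 3)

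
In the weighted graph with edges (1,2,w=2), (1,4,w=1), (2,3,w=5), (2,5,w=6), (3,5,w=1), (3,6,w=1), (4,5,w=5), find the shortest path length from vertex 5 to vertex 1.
6 (path: 5 -> 4 -> 1; weights 5 + 1 = 6)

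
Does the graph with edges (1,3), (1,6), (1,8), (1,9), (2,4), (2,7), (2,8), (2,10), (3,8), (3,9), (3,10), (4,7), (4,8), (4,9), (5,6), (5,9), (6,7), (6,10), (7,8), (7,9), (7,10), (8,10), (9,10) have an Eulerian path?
Yes — and in fact it has an Eulerian circuit (the graph is connected and all 10 vertices have even degree)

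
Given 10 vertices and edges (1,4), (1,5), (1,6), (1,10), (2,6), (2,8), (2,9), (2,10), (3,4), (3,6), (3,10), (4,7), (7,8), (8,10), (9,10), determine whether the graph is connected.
Yes (BFS from 1 visits [1, 4, 5, 6, 10, 3, 7, 2, 8, 9] — all 10 vertices reached)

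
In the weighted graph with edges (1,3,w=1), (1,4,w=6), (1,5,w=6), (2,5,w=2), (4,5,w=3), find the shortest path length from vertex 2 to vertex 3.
9 (path: 2 -> 5 -> 1 -> 3; weights 2 + 6 + 1 = 9)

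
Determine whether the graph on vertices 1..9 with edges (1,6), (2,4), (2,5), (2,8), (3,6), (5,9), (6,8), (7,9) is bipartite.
Yes. Partition: {1, 3, 4, 5, 7, 8}, {2, 6, 9}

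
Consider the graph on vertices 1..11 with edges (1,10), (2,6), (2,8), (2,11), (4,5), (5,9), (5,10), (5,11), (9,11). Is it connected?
No, it has 3 components: {1, 2, 4, 5, 6, 8, 9, 10, 11}, {3}, {7}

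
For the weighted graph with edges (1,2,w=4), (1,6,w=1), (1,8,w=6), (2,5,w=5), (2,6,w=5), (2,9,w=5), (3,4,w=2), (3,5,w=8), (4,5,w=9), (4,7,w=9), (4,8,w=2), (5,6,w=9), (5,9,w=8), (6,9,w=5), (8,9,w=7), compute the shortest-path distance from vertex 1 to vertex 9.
6 (path: 1 -> 6 -> 9; weights 1 + 5 = 6)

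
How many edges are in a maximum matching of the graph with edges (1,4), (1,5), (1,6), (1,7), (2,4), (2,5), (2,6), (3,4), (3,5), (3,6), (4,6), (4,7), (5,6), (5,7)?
3 (matching: (1,5), (3,6), (4,7); upper bound floor(n/2) = floor(7/2) = 3)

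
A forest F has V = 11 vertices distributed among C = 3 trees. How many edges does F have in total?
8 (Each of the 3 component trees on V_i vertices has V_i - 1 edges; summing gives V - C = 11 - 3 = 8)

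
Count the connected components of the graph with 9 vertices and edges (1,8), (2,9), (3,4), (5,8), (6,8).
4 (components: {1, 5, 6, 8}, {2, 9}, {3, 4}, {7})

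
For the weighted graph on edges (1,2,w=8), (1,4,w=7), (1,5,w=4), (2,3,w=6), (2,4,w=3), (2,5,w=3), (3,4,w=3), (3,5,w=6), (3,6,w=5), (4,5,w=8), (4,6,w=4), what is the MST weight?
17 (MST edges: (1,5,w=4), (2,4,w=3), (2,5,w=3), (3,4,w=3), (4,6,w=4); sum of weights 4 + 3 + 3 + 3 + 4 = 17)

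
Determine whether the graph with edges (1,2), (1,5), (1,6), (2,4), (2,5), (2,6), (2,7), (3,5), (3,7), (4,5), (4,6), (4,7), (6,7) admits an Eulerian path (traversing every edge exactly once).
Yes (the graph is connected and exactly 2 vertices have odd degree: {1, 2}; any Eulerian path must start and end at those)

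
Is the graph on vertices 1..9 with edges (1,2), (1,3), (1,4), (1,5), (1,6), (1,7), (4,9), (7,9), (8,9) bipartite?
Yes. Partition: {1, 9}, {2, 3, 4, 5, 6, 7, 8}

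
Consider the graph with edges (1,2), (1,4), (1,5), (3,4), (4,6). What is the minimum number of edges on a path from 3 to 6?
2 (path: 3 -> 4 -> 6, 2 edges)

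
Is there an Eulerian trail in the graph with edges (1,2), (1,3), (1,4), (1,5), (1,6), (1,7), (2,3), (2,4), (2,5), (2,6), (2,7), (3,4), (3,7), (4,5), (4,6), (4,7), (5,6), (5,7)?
Yes (the graph is connected and exactly 2 vertices have odd degree: {5, 7}; any Eulerian path must start and end at those)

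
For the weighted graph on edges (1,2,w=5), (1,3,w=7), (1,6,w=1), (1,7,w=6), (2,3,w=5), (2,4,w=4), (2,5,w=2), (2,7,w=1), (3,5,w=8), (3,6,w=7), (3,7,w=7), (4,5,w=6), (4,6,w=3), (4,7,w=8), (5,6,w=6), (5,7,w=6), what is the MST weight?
16 (MST edges: (1,6,w=1), (2,3,w=5), (2,4,w=4), (2,5,w=2), (2,7,w=1), (4,6,w=3); sum of weights 1 + 5 + 4 + 2 + 1 + 3 = 16)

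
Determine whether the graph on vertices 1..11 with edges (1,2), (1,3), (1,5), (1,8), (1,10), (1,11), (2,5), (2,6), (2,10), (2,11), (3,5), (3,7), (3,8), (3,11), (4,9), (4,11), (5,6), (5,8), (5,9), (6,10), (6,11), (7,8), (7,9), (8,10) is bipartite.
No (odd cycle of length 3: 10 -> 1 -> 2 -> 10)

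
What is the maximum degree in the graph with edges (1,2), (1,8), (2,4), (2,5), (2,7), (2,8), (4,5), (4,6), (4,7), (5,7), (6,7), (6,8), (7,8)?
5 (attained at vertices 2, 7)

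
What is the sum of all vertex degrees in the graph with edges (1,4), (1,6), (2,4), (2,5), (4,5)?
10 (handshake: sum of degrees = 2|E| = 2 x 5 = 10)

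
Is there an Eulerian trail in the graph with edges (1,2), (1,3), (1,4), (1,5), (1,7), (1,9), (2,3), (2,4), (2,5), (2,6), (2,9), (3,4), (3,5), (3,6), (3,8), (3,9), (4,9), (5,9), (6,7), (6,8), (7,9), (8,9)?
No (4 vertices have odd degree: {3, 7, 8, 9}; Eulerian path requires 0 or 2)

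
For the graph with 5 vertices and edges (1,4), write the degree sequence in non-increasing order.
[1, 1, 0, 0, 0] (degrees: deg(1)=1, deg(2)=0, deg(3)=0, deg(4)=1, deg(5)=0)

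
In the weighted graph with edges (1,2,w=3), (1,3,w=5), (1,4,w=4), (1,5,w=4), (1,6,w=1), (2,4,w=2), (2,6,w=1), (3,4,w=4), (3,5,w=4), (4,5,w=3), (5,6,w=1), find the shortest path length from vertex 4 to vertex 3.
4 (path: 4 -> 3; weights 4 = 4)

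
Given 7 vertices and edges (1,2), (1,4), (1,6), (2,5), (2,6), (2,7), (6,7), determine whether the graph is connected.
No, it has 2 components: {1, 2, 4, 5, 6, 7}, {3}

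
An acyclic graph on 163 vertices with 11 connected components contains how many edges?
152 (Each of the 11 component trees on V_i vertices has V_i - 1 edges; summing gives V - C = 163 - 11 = 152)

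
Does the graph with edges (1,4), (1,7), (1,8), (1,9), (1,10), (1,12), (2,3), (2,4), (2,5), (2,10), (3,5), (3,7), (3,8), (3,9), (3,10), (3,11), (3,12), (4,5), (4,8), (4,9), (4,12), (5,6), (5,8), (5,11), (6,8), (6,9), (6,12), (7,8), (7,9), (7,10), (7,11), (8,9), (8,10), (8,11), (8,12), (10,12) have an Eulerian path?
Yes — and in fact it has an Eulerian circuit (the graph is connected and all 12 vertices have even degree)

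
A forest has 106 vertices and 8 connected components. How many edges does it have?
98 (Each of the 8 component trees on V_i vertices has V_i - 1 edges; summing gives V - C = 106 - 8 = 98)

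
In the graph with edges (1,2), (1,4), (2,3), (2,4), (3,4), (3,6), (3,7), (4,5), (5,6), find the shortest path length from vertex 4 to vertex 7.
2 (path: 4 -> 3 -> 7, 2 edges)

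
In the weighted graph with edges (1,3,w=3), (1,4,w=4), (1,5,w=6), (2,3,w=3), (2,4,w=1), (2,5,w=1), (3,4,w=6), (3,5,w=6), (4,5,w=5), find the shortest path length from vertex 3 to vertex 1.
3 (path: 3 -> 1; weights 3 = 3)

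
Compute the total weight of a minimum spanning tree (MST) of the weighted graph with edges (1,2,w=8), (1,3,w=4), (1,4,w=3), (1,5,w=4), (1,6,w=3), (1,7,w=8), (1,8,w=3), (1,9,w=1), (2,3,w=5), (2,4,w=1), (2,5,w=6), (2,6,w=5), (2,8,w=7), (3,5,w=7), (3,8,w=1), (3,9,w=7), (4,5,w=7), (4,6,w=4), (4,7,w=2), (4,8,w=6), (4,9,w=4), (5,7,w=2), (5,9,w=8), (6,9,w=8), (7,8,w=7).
16 (MST edges: (1,4,w=3), (1,6,w=3), (1,8,w=3), (1,9,w=1), (2,4,w=1), (3,8,w=1), (4,7,w=2), (5,7,w=2); sum of weights 3 + 3 + 3 + 1 + 1 + 1 + 2 + 2 = 16)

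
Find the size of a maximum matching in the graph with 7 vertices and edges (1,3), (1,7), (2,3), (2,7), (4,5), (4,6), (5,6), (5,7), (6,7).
3 (matching: (1,3), (4,6), (5,7); upper bound floor(n/2) = floor(7/2) = 3)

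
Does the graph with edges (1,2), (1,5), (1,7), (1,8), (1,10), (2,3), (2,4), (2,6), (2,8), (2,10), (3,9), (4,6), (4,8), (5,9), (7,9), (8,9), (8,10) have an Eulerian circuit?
No (4 vertices have odd degree: {1, 4, 8, 10}; Eulerian circuit requires 0)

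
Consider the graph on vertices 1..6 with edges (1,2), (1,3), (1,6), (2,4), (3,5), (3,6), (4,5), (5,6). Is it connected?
Yes (BFS from 1 visits [1, 2, 3, 6, 4, 5] — all 6 vertices reached)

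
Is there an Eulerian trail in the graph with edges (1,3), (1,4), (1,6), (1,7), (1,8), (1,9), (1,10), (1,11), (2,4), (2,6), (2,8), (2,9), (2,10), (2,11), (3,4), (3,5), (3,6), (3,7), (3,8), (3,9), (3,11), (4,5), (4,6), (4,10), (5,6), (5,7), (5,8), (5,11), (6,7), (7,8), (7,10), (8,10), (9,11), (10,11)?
Yes — and in fact it has an Eulerian circuit (the graph is connected and all 11 vertices have even degree)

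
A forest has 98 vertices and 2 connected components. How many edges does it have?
96 (Each of the 2 component trees on V_i vertices has V_i - 1 edges; summing gives V - C = 98 - 2 = 96)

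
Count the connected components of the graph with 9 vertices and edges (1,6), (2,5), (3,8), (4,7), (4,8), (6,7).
3 (components: {1, 3, 4, 6, 7, 8}, {2, 5}, {9})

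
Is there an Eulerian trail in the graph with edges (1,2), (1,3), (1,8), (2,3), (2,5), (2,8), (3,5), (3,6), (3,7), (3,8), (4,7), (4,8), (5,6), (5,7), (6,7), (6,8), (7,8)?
Yes (the graph is connected and exactly 2 vertices have odd degree: {1, 7}; any Eulerian path must start and end at those)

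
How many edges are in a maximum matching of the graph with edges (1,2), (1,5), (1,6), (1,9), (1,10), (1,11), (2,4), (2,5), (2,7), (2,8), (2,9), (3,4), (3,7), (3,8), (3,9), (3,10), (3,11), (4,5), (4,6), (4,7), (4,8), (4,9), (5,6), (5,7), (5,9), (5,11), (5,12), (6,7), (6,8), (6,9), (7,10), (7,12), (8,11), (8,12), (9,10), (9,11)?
6 (matching: (1,6), (2,8), (3,11), (4,7), (5,12), (9,10); upper bound floor(n/2) = floor(12/2) = 6)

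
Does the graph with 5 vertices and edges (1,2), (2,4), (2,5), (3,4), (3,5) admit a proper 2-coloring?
Yes. Partition: {1, 4, 5}, {2, 3}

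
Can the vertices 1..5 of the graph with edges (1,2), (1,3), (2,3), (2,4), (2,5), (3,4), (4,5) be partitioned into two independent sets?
No (odd cycle of length 3: 3 -> 1 -> 2 -> 3)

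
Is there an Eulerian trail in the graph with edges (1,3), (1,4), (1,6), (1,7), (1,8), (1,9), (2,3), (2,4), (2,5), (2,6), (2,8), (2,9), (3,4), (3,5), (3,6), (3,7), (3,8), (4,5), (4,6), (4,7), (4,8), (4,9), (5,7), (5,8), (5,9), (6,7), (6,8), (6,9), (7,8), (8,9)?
Yes (the graph is connected and exactly 2 vertices have odd degree: {3, 6}; any Eulerian path must start and end at those)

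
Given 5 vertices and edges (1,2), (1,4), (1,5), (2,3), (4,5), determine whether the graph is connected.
Yes (BFS from 1 visits [1, 2, 4, 5, 3] — all 5 vertices reached)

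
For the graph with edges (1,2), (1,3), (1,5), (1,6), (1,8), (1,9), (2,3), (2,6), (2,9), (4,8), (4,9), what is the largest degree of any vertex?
6 (attained at vertex 1)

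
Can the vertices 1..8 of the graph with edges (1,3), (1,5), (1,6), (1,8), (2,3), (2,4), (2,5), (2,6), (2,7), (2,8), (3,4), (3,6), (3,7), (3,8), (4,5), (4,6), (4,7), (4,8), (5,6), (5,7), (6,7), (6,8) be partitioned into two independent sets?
No (odd cycle of length 3: 6 -> 1 -> 3 -> 6)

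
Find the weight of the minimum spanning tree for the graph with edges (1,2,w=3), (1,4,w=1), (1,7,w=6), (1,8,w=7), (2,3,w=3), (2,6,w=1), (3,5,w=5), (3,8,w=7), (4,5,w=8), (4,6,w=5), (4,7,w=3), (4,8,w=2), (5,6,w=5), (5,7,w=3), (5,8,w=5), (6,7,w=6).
16 (MST edges: (1,2,w=3), (1,4,w=1), (2,3,w=3), (2,6,w=1), (4,7,w=3), (4,8,w=2), (5,7,w=3); sum of weights 3 + 1 + 3 + 1 + 3 + 2 + 3 = 16)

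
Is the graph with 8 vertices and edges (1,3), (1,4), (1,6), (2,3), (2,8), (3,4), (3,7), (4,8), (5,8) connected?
Yes (BFS from 1 visits [1, 3, 4, 6, 2, 7, 8, 5] — all 8 vertices reached)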